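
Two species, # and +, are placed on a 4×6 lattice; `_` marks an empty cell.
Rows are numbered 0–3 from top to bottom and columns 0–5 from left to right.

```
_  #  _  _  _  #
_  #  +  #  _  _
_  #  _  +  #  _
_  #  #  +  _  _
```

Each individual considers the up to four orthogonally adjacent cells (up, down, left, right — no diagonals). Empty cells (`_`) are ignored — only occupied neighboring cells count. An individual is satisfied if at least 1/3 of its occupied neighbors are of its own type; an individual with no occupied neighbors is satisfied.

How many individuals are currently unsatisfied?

Row 0: (0,1)# 1/1 satisfied · (0,5)# 0/0 satisfied
Row 1: (1,1)# 2/3 satisfied · (1,2)+ 0/2 not · (1,3)# 0/2 not
Row 2: (2,1)# 2/2 satisfied · (2,3)+ 1/3 satisfied · (2,4)# 0/1 not
Row 3: (3,1)# 2/2 satisfied · (3,2)# 1/2 satisfied · (3,3)+ 1/2 satisfied
Unsatisfied: (1,2), (1,3), (2,4) — 3 in total.

3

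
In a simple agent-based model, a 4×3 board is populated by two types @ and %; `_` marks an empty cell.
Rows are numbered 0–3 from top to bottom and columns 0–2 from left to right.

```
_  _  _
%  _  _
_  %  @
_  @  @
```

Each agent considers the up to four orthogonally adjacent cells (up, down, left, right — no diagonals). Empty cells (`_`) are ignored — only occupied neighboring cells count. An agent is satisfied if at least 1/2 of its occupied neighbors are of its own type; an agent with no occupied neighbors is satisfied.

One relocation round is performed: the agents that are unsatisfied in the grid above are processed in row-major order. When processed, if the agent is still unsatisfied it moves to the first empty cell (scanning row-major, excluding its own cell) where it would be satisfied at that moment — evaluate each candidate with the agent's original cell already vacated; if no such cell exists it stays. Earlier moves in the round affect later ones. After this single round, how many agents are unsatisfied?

Initially unsatisfied (in order): (2,1).
  (2,1) → (0,0).
Resulting grid:
% _ _
% _ _
_ _ @
_ @ @
All satisfied now.

0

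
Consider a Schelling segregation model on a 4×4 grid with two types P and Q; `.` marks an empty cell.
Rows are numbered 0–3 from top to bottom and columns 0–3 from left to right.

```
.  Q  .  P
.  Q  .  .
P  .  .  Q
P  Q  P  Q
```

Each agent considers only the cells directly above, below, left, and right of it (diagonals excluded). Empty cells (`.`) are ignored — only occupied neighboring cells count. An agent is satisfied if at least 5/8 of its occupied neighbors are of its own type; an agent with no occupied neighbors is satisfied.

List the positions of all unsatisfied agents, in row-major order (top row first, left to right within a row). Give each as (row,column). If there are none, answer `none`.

Row 0: (0,1)Q 1/1 ok · (0,3)P 0/0 ok
Row 1: (1,1)Q 1/1 ok
Row 2: (2,0)P 1/1 ok · (2,3)Q 1/1 ok
Row 3: (3,0)P 1/2 unhappy · (3,1)Q 0/2 unhappy · (3,2)P 0/2 unhappy · (3,3)Q 1/2 unhappy

(3,0), (3,1), (3,2), (3,3)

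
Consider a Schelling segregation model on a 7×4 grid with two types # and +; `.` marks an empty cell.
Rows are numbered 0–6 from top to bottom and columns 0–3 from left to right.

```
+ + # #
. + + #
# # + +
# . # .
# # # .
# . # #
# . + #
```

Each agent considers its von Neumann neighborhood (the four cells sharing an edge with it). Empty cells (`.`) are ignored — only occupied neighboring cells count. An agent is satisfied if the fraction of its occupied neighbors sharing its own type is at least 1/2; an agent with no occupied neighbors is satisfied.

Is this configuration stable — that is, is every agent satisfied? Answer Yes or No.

(0,0)+ 1/1 ✓
(0,1)+ 2/3 ✓
(0,2)# 1/3 ✗
(0,3)# 2/2 ✓
(1,1)+ 2/3 ✓
(1,2)+ 2/4 ✓
(1,3)# 1/3 ✗
(2,0)# 2/2 ✓
(2,1)# 1/3 ✗
(2,2)+ 2/4 ✓
(2,3)+ 1/2 ✓
(3,0)# 2/2 ✓
(3,2)# 1/2 ✓
(4,0)# 3/3 ✓
(4,1)# 2/2 ✓
(4,2)# 3/3 ✓
(5,0)# 2/2 ✓
(5,2)# 2/3 ✓
(5,3)# 2/2 ✓
(6,0)# 1/1 ✓
(6,2)+ 0/2 ✗
(6,3)# 1/2 ✓
For instance (0,2) has only 1/3 same-type neighbors, below 1/2.

No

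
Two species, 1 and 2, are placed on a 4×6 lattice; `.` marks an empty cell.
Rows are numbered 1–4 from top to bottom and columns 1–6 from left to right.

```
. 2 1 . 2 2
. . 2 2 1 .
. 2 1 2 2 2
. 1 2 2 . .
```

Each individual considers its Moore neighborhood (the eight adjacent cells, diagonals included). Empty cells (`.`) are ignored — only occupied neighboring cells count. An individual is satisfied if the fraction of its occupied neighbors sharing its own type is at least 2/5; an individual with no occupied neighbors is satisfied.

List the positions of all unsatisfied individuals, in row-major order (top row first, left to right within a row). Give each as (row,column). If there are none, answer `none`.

(1,3), (2,5), (3,3), (4,2)

(1,2)2 1/2 satisfied
(1,3)1 0/3 not
(1,5)2 2/3 satisfied
(1,6)2 1/2 satisfied
(2,3)2 4/6 satisfied
(2,4)2 4/7 satisfied
(2,5)1 0/6 not
(3,2)2 2/4 satisfied
(3,3)1 1/7 not
(3,4)2 5/7 satisfied
(3,5)2 4/5 satisfied
(3,6)2 1/2 satisfied
(4,2)1 1/3 not
(4,3)2 3/5 satisfied
(4,4)2 3/4 satisfied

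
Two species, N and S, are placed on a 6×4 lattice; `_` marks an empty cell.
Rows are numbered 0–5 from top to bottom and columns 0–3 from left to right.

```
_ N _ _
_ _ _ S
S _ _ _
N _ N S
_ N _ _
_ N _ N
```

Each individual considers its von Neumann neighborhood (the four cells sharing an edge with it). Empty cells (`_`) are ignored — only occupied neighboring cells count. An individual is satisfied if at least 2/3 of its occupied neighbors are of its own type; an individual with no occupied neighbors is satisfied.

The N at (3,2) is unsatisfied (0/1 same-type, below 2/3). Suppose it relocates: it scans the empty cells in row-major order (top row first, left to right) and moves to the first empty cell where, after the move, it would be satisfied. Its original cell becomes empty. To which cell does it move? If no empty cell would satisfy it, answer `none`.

(0,0)

Vacating (3,2). Empty cells in order:
  (0,0): 1/1 same-type → satisfied — stop here.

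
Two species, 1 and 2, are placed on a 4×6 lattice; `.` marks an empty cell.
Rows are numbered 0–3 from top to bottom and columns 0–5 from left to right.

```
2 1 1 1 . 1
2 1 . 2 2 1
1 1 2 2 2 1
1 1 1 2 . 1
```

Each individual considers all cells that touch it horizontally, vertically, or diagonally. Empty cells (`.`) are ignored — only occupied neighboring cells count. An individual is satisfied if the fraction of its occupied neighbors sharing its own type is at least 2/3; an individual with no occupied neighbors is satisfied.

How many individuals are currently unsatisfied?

13

(0,0)2 1/3 not
(0,1)1 2/4 not
(0,2)1 3/4 satisfied
(0,3)1 1/3 not
(0,5)1 1/2 not
(1,0)2 1/5 not
(1,1)1 4/7 not
(1,3)2 4/6 satisfied
(1,4)2 3/7 not
(1,5)1 2/4 not
(2,0)1 4/5 satisfied
(2,1)1 5/7 satisfied
(2,2)2 3/7 not
(2,3)2 5/6 satisfied
(2,4)2 4/7 not
(2,5)1 2/4 not
(3,0)1 3/3 satisfied
(3,1)1 4/5 satisfied
(3,2)1 2/5 not
(3,3)2 3/4 satisfied
(3,5)1 1/2 not
Unsatisfied: (0,0), (0,1), (0,3), (0,5), (1,0), (1,1), (1,4), (1,5), (2,2), (2,4), (2,5), (3,2), (3,5) — 13 in total.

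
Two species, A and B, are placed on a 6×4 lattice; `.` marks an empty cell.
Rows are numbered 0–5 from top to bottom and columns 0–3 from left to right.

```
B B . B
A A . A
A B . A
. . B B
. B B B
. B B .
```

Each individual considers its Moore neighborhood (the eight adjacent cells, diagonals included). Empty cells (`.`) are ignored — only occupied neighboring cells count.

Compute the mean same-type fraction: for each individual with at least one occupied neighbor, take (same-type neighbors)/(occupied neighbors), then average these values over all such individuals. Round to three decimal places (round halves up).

0.613

(0,0)B 1/3
(0,1)B 1/3
(0,3)B 0/1
(1,0)A 2/5
(1,1)A 2/5
(1,3)A 1/2
(2,0)A 2/3
(2,1)B 1/4
(2,3)A 1/3
(3,2)B 5/6
(3,3)B 3/4
(4,1)B 4/4
(4,2)B 6/6
(4,3)B 4/4
(5,1)B 3/3
(5,2)B 4/4
Sum over 16 individuals: 1/3 + 1/3 + 0/1 + 2/5 + 2/5 + 1/2 + 2/3 + 1/4 + 1/3 + 5/6 + 3/4 + 4/4 + 6/6 + 4/4 + 3/3 + 4/4 = 49/5; mean = 49/5 ÷ 16 = 49/80 = 0.6125 → 0.613.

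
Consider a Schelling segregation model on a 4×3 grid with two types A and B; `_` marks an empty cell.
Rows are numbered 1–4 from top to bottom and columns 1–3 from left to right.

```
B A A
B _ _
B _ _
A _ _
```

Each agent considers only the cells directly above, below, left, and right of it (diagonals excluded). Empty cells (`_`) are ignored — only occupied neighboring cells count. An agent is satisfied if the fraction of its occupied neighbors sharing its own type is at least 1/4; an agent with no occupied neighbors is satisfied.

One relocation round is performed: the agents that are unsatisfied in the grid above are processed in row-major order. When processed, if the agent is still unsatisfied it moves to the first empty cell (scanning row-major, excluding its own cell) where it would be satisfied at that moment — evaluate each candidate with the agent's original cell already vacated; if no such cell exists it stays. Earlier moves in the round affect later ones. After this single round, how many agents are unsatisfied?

Initially unsatisfied (in order): (4,1).
  (4,1) → (2,2).
Resulting grid:
B A A
B A _
B _ _
_ _ _
All satisfied now.

0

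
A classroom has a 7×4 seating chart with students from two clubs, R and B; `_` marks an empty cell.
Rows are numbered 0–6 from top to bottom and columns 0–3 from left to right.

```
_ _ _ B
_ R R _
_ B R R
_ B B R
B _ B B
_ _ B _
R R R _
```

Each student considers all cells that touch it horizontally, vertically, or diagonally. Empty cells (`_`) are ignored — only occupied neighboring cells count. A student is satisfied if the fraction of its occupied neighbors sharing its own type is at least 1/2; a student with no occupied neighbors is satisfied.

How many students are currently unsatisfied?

Row 0: (0,3)B 0/1 ✗
Row 1: (1,1)R 2/3 ✓ · (1,2)R 3/5 ✓
Row 2: (2,1)B 2/5 ✗ · (2,2)R 4/7 ✓ · (2,3)R 3/4 ✓
Row 3: (3,1)B 4/5 ✓ · (3,2)B 4/7 ✓ · (3,3)R 2/5 ✗
Row 4: (4,0)B 1/1 ✓ · (4,2)B 4/5 ✓ · (4,3)B 3/4 ✓
Row 5: (5,2)B 2/4 ✓
Row 6: (6,0)R 1/1 ✓ · (6,1)R 2/3 ✓ · (6,2)R 1/2 ✓
Unsatisfied: (0,3), (2,1), (3,3) — 3 in total.

3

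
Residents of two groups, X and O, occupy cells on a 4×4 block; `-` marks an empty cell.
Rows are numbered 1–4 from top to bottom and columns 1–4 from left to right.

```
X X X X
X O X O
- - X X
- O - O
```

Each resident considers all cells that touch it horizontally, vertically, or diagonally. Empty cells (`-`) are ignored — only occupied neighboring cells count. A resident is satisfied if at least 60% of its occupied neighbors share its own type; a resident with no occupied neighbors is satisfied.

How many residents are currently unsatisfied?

6

(1,1)X 2/3 ✓
(1,2)X 4/5 ✓
(1,3)X 3/5 ✓
(1,4)X 2/3 ✓
(2,1)X 2/3 ✓
(2,2)O 0/6 ✗
(2,3)X 5/7 ✓
(2,4)O 0/5 ✗
(3,3)X 2/6 ✗
(3,4)X 2/4 ✗
(4,2)O 0/1 ✗
(4,4)O 0/2 ✗
Unsatisfied: (2,2), (2,4), (3,3), (3,4), (4,2), (4,4) — 6 in total.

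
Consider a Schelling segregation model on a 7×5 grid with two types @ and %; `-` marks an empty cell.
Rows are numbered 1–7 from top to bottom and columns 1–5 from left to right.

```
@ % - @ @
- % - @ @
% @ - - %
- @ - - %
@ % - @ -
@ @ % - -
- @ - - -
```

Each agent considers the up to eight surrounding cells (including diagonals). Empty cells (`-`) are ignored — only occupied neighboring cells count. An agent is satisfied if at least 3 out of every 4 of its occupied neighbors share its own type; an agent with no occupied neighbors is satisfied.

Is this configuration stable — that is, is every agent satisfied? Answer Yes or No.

No

(1,1)@ 0/2 ✗
(1,2)% 1/2 ✗
(1,4)@ 3/3 ✓
(1,5)@ 3/3 ✓
(2,2)% 2/4 ✗
(2,4)@ 3/4 ✓
(2,5)@ 3/4 ✓
(3,1)% 1/3 ✗
(3,2)@ 1/3 ✗
(3,5)% 1/3 ✗
(4,2)@ 2/4 ✗
(4,5)% 1/2 ✗
(5,1)@ 3/4 ✓
(5,2)% 1/5 ✗
(5,4)@ 0/2 ✗
(6,1)@ 3/4 ✓
(6,2)@ 3/5 ✗
(6,3)% 1/4 ✗
(7,2)@ 2/3 ✗
For instance (1,1) has only 0/2 same-type neighbors, below 3/4.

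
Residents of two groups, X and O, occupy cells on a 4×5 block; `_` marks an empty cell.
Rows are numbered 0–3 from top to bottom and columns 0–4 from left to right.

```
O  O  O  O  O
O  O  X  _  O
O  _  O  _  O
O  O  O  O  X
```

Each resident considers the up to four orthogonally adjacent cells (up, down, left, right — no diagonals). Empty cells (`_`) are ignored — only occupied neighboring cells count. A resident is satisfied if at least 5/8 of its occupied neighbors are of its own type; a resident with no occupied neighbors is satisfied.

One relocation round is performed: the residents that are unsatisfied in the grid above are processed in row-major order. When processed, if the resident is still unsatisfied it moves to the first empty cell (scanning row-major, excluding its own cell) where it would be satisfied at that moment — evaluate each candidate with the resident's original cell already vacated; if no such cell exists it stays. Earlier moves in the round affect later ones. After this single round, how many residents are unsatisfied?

1

Initially unsatisfied (in order): (1,2), (2,2), (2,4), (3,3), (3,4).
  (1,2): no empty cell satisfies it; stays.
  (2,2) → (1,3).
  (2,4) → (2,1).
  (3,3) → (2,2).
  (3,4): now satisfied by earlier moves; stays.
Resulting grid:
O O O O O
O O X O O
O O O _ _
O O O _ X
Unsatisfied now: (1,2).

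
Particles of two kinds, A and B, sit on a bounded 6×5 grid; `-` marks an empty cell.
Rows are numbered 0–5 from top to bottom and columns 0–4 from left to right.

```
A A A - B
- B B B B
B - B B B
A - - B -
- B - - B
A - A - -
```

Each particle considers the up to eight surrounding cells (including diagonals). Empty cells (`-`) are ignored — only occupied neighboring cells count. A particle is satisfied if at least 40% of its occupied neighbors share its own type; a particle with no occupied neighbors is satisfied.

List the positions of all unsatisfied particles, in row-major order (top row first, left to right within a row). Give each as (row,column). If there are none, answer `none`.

(0,2), (3,0), (4,1), (5,0), (5,2)

Row 0: (0,0)A 1/2 ok · (0,1)A 2/4 ok · (0,2)A 1/4 unhappy · (0,4)B 2/2 ok
Row 1: (1,1)B 3/6 ok · (1,2)B 4/6 ok · (1,3)B 6/7 ok · (1,4)B 4/4 ok
Row 2: (2,0)B 1/2 ok · (2,2)B 5/5 ok · (2,3)B 6/6 ok · (2,4)B 4/4 ok
Row 3: (3,0)A 0/2 unhappy · (3,3)B 4/4 ok
Row 4: (4,1)B 0/3 unhappy · (4,4)B 1/1 ok
Row 5: (5,0)A 0/1 unhappy · (5,2)A 0/1 unhappy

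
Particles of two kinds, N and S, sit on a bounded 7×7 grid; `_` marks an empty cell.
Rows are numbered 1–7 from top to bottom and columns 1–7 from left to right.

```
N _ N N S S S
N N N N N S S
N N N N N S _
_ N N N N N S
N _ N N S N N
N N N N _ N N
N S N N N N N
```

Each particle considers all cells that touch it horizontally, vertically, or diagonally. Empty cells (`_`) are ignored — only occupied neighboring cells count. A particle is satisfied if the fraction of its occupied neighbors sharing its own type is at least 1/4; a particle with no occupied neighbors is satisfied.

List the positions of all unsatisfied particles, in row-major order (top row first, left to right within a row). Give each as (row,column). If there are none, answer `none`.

(5,5), (7,2)

Row 1: (1,1)N 2/2 ✓ · (1,3)N 4/4 ✓ · (1,4)N 4/5 ✓ · (1,5)S 2/5 ✓ · (1,6)S 4/5 ✓ · (1,7)S 3/3 ✓
Row 2: (2,1)N 4/4 ✓ · (2,2)N 7/7 ✓ · (2,3)N 7/7 ✓ · (2,4)N 7/8 ✓ · (2,5)N 4/8 ✓ · (2,6)S 5/7 ✓ · (2,7)S 4/4 ✓
Row 3: (3,1)N 4/4 ✓ · (3,2)N 7/7 ✓ · (3,3)N 8/8 ✓ · (3,4)N 8/8 ✓ · (3,5)N 6/8 ✓ · (3,6)S 3/7 ✓
Row 4: (4,2)N 6/6 ✓ · (4,3)N 7/7 ✓ · (4,4)N 7/8 ✓ · (4,5)N 6/8 ✓ · (4,6)N 4/7 ✓ · (4,7)S 1/4 ✓
Row 5: (5,1)N 3/3 ✓ · (5,3)N 7/7 ✓ · (5,4)N 6/7 ✓ · (5,5)S 0/7 ✗ · (5,6)N 5/7 ✓ · (5,7)N 4/5 ✓
Row 6: (6,1)N 3/4 ✓ · (6,2)N 6/7 ✓ · (6,3)N 6/7 ✓ · (6,4)N 6/7 ✓ · (6,6)N 6/7 ✓ · (6,7)N 5/5 ✓
Row 7: (7,1)N 2/3 ✓ · (7,2)S 0/5 ✗ · (7,3)N 4/5 ✓ · (7,4)N 4/4 ✓ · (7,5)N 4/4 ✓ · (7,6)N 4/4 ✓ · (7,7)N 3/3 ✓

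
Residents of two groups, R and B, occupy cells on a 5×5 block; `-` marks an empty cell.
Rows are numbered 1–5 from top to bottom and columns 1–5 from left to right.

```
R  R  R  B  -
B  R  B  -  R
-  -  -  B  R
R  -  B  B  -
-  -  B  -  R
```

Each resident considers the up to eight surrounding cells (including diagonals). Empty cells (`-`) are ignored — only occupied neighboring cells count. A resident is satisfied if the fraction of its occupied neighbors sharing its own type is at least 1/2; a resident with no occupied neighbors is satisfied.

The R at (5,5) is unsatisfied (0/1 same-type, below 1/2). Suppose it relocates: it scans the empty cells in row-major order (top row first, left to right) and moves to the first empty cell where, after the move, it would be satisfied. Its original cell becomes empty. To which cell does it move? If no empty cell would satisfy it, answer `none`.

Vacating (5,5). Empty cells in order:
  (1,5): 1/2 same-type → satisfied — stop here.

(1,5)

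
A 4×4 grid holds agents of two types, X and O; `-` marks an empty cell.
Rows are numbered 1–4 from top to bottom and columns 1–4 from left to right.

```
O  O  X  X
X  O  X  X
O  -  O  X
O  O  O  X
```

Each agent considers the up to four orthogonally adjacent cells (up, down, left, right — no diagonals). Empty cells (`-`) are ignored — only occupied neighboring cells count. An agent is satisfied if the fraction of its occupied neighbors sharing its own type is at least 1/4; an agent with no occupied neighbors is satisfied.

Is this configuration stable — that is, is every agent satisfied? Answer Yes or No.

(1,1)O 1/2 ✓
(1,2)O 2/3 ✓
(1,3)X 2/3 ✓
(1,4)X 2/2 ✓
(2,1)X 0/3 ✗
(2,2)O 1/3 ✓
(2,3)X 2/4 ✓
(2,4)X 3/3 ✓
(3,1)O 1/2 ✓
(3,3)O 1/3 ✓
(3,4)X 2/3 ✓
(4,1)O 2/2 ✓
(4,2)O 2/2 ✓
(4,3)O 2/3 ✓
(4,4)X 1/2 ✓
For instance (2,1) has only 0/3 same-type neighbors, below 1/4.

No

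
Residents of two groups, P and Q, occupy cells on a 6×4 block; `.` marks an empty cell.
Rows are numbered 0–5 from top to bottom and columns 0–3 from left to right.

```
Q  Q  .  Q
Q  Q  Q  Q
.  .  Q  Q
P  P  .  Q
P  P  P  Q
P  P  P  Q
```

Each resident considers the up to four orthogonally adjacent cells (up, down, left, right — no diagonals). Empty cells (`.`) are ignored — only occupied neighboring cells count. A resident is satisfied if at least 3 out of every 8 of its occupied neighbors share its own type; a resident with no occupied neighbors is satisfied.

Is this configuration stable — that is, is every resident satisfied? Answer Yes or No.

Yes

Row 0: (0,0)Q 2/2 ok · (0,1)Q 2/2 ok · (0,3)Q 1/1 ok
Row 1: (1,0)Q 2/2 ok · (1,1)Q 3/3 ok · (1,2)Q 3/3 ok · (1,3)Q 3/3 ok
Row 2: (2,2)Q 2/2 ok · (2,3)Q 3/3 ok
Row 3: (3,0)P 2/2 ok · (3,1)P 2/2 ok · (3,3)Q 2/2 ok
Row 4: (4,0)P 3/3 ok · (4,1)P 4/4 ok · (4,2)P 2/3 ok · (4,3)Q 2/3 ok
Row 5: (5,0)P 2/2 ok · (5,1)P 3/3 ok · (5,2)P 2/3 ok · (5,3)Q 1/2 ok
All meet the threshold, so the configuration is stable.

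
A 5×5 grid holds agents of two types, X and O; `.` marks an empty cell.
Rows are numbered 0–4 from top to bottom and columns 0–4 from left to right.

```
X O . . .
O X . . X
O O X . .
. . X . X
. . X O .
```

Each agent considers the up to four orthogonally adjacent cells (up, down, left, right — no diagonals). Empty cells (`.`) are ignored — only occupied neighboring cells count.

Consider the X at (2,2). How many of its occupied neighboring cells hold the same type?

Occupied neighbors of (2,2): (3,2)=X, (2,1)=O.
Same type (X): 1 of 2.

1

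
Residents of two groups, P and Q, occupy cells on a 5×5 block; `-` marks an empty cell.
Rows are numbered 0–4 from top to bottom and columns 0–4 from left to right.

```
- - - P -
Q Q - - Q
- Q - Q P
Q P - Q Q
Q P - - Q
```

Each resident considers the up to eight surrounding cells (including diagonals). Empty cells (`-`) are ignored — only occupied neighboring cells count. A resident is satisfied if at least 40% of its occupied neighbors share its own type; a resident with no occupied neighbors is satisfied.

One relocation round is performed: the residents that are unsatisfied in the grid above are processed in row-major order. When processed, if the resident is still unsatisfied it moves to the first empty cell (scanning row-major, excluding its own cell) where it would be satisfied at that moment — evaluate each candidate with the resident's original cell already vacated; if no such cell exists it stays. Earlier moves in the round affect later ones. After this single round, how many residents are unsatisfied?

1

Initially unsatisfied (in order): (0,3), (1,4), (2,4), (3,1), (4,0), (4,1).
  (0,3) → (3,2).
  (1,4): now satisfied by earlier moves; stays.
  (2,4) → (4,2).
  (3,1): now satisfied by earlier moves; stays.
  (4,0) → (0,0).
  (4,1): now satisfied by earlier moves; stays.
Resulting grid:
Q - - - -
Q Q - - Q
- Q - Q -
Q P P Q Q
- P P - Q
Unsatisfied now: (3,0).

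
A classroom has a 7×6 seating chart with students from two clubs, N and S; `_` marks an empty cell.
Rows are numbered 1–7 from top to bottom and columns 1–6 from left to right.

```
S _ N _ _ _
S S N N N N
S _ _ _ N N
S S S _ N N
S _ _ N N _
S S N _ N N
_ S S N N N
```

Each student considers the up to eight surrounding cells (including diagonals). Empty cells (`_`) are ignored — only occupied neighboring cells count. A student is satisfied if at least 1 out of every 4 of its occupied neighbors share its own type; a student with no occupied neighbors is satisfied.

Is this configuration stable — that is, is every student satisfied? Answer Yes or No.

(1,1)S 2/2 ✓
(1,3)N 2/3 ✓
(2,1)S 3/3 ✓
(2,2)S 3/5 ✓
(2,3)N 2/3 ✓
(2,4)N 4/4 ✓
(2,5)N 4/4 ✓
(2,6)N 3/3 ✓
(3,1)S 4/4 ✓
(3,5)N 6/6 ✓
(3,6)N 5/5 ✓
(4,1)S 3/3 ✓
(4,2)S 4/4 ✓
(4,3)S 1/2 ✓
(4,5)N 5/5 ✓
(4,6)N 4/4 ✓
(5,1)S 4/4 ✓
(5,4)N 4/5 ✓
(5,5)N 5/5 ✓
(6,1)S 3/3 ✓
(6,2)S 4/5 ✓
(6,3)N 2/5 ✓
(6,5)N 6/6 ✓
(6,6)N 4/4 ✓
(7,2)S 3/4 ✓
(7,3)S 2/4 ✓
(7,4)N 3/4 ✓
(7,5)N 4/4 ✓
(7,6)N 3/3 ✓
All meet the threshold, so the configuration is stable.

Yes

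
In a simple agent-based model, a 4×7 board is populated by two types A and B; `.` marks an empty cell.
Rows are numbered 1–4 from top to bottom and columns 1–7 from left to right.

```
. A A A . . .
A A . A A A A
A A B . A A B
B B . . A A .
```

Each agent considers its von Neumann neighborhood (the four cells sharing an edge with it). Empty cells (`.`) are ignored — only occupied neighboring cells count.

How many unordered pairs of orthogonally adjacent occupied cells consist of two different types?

5

Scan each occupied cell's neighbors to the right and below so each pair is counted once.
From row 1: 0 unlike of 4 pairs (running 0/4).
From row 2: 1 unlike of 9 pairs (running 1/13).
From row 3: 4 unlike of 8 pairs (running 5/21).
From row 4: 0 unlike of 2 pairs (running 5/23).
Total adjacent occupied pairs: 23; unlike-type pairs: 5.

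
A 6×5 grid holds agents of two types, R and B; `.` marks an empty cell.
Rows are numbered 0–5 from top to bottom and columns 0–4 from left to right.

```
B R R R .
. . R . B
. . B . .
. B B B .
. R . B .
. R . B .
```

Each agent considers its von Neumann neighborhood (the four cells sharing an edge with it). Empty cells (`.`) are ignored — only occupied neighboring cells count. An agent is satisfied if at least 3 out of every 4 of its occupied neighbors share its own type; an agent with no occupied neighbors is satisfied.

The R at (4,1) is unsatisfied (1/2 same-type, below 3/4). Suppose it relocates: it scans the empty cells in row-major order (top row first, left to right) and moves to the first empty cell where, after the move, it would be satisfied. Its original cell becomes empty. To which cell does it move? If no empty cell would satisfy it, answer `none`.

(1,1)

Vacating (4,1). Empty cells in order:
  (0,4): 1/2 same-type → still unsatisfied.
  (1,0): 0/1 same-type → still unsatisfied.
  (1,1): 2/2 same-type → satisfied — stop here.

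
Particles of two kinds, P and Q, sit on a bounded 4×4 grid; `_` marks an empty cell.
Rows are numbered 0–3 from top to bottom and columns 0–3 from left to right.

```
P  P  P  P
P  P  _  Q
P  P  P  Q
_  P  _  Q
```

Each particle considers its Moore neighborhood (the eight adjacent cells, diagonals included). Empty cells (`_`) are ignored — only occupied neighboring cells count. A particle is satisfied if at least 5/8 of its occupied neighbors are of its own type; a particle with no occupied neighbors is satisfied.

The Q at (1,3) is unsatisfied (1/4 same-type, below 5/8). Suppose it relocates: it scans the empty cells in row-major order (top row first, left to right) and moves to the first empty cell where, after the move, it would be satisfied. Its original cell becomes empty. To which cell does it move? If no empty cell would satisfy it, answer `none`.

none

Vacating (1,3). Empty cells in order:
  (1,2): 1/7 same-type → still unsatisfied.
  (3,0): 0/3 same-type → still unsatisfied.
  (3,2): 2/5 same-type → still unsatisfied.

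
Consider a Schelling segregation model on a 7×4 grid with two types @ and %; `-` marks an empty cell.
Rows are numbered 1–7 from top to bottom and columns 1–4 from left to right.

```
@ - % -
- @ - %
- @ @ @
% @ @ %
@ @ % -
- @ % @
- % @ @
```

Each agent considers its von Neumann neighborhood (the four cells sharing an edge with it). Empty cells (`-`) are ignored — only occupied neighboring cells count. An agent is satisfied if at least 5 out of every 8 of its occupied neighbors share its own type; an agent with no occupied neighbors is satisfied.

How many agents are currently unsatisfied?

(1,1)@ 0/0 ok
(1,3)% 0/0 ok
(2,2)@ 1/1 ok
(2,4)% 0/1 unhappy
(3,2)@ 3/3 ok
(3,3)@ 3/3 ok
(3,4)@ 1/3 unhappy
(4,1)% 0/2 unhappy
(4,2)@ 3/4 ok
(4,3)@ 2/4 unhappy
(4,4)% 0/2 unhappy
(5,1)@ 1/2 unhappy
(5,2)@ 3/4 ok
(5,3)% 1/3 unhappy
(6,2)@ 1/3 unhappy
(6,3)% 1/4 unhappy
(6,4)@ 1/2 unhappy
(7,2)% 0/2 unhappy
(7,3)@ 1/3 unhappy
(7,4)@ 2/2 ok
Unsatisfied: (2,4), (3,4), (4,1), (4,3), (4,4), (5,1), (5,3), (6,2), (6,3), (6,4), (7,2), (7,3) — 12 in total.

12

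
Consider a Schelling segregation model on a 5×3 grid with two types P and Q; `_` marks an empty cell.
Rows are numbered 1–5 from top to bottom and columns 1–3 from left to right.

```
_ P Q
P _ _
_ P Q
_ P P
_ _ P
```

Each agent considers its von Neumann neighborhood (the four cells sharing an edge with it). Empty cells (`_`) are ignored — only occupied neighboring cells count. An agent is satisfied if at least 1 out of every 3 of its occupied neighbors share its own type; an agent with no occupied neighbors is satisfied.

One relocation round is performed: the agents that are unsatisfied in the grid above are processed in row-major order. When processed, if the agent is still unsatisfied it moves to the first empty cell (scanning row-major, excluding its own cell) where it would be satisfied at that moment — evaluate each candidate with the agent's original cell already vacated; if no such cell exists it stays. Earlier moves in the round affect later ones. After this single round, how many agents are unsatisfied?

0

Initially unsatisfied (in order): (1,2), (1,3), (3,3).
  (1,2) → (1,1).
  (1,3): now satisfied by earlier moves; stays.
  (3,3) → (1,2).
Resulting grid:
P Q Q
P _ _
_ P _
_ P P
_ _ P
All satisfied now.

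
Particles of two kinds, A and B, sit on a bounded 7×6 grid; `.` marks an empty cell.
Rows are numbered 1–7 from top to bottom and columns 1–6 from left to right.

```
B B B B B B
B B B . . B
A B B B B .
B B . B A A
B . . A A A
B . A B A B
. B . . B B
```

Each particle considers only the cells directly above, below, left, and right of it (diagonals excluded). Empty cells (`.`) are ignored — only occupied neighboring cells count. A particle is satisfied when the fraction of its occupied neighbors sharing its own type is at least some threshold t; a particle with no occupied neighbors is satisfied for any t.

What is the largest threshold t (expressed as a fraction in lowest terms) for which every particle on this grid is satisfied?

Row 1: (1,1)B 2/2 · (1,2)B 3/3 · (1,3)B 3/3 · (1,4)B 2/2 · (1,5)B 2/2 · (1,6)B 2/2
Row 2: (2,1)B 2/3 · (2,2)B 4/4 · (2,3)B 3/3 · (2,6)B 1/1
Row 3: (3,1)A 0/3 · (3,2)B 3/4 · (3,3)B 3/3 · (3,4)B 3/3 · (3,5)B 1/2
Row 4: (4,1)B 2/3 · (4,2)B 2/2 · (4,4)B 1/3 · (4,5)A 2/4 · (4,6)A 2/2
Row 5: (5,1)B 2/2 · (5,4)A 1/3 · (5,5)A 4/4 · (5,6)A 2/3
Row 6: (6,1)B 1/1 · (6,3)A 0/1 · (6,4)B 0/3 · (6,5)A 1/4 · (6,6)B 1/3
Row 7: (7,2)B — no occupied neighbors · (7,5)B 1/2 · (7,6)B 2/2
The smallest same-type fraction is 0/3 at (3,1), which reduces to 0/1. Any threshold above that leaves this particle unsatisfied.

0/1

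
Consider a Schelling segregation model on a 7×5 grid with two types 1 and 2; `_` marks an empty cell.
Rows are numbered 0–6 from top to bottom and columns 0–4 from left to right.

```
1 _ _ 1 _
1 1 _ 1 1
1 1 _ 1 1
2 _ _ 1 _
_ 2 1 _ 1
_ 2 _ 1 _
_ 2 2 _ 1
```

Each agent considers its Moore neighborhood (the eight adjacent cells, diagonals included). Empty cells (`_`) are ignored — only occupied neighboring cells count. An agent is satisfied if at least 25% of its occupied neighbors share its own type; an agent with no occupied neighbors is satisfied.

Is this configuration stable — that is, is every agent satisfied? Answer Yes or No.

(0,0)1 2/2 satisfied
(0,3)1 2/2 satisfied
(1,0)1 4/4 satisfied
(1,1)1 4/4 satisfied
(1,3)1 4/4 satisfied
(1,4)1 4/4 satisfied
(2,0)1 3/4 satisfied
(2,1)1 3/4 satisfied
(2,3)1 4/4 satisfied
(2,4)1 4/4 satisfied
(3,0)2 1/3 satisfied
(3,3)1 4/4 satisfied
(4,1)2 2/3 satisfied
(4,2)1 2/4 satisfied
(4,4)1 2/2 satisfied
(5,1)2 3/4 satisfied
(5,3)1 3/4 satisfied
(6,1)2 2/2 satisfied
(6,2)2 2/3 satisfied
(6,4)1 1/1 satisfied
All meet the threshold, so the configuration is stable.

Yes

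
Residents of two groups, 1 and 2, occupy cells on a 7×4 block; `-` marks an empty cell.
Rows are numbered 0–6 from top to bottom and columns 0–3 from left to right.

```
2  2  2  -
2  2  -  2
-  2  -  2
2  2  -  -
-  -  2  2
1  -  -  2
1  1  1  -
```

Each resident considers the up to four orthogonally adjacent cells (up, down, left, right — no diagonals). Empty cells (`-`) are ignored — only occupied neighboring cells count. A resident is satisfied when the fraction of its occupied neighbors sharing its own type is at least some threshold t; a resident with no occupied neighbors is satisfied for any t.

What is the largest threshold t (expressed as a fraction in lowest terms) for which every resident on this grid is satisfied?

1/1

(0,0)2 2/2
(0,1)2 3/3
(0,2)2 1/1
(1,0)2 2/2
(1,1)2 3/3
(1,3)2 1/1
(2,1)2 2/2
(2,3)2 1/1
(3,0)2 1/1
(3,1)2 2/2
(4,2)2 1/1
(4,3)2 2/2
(5,0)1 1/1
(5,3)2 1/1
(6,0)1 2/2
(6,1)1 2/2
(6,2)1 1/1
The smallest same-type fraction is 2/2 at (0,0), which reduces to 1/1. Any threshold above that leaves this resident unsatisfied.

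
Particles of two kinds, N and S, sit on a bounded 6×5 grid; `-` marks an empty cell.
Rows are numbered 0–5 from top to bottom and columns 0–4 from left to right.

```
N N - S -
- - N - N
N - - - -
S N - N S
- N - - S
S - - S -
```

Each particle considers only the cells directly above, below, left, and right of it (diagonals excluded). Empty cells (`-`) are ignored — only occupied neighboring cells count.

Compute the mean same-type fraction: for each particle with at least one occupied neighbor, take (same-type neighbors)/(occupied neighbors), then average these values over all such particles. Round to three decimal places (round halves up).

(0,0)N 1/1
(0,1)N 1/1
(0,3)S — no occupied neighbors
(1,2)N — no occupied neighbors
(1,4)N — no occupied neighbors
(2,0)N 0/1
(3,0)S 0/2
(3,1)N 1/2
(3,3)N 0/1
(3,4)S 1/2
(4,1)N 1/1
(4,4)S 1/1
(5,0)S — no occupied neighbors
(5,3)S — no occupied neighbors
Sum over 9 particles: 1/1 + 1/1 + 0/1 + 0/2 + 1/2 + 0/1 + 1/2 + 1/1 + 1/1 = 5; mean = 5 ÷ 9 = 5/9 = 0.555555… → 0.556.

0.556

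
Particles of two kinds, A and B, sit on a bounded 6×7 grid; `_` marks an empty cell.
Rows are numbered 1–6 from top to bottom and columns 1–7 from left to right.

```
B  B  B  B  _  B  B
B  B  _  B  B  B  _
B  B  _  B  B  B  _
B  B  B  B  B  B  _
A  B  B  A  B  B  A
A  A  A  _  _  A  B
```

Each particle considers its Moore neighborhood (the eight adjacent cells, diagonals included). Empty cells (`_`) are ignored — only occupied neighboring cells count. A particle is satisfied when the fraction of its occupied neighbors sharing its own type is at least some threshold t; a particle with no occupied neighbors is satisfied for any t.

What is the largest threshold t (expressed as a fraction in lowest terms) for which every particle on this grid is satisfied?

1/6

(1,1)B 3/3
(1,2)B 4/4
(1,3)B 4/4
(1,4)B 3/3
(1,6)B 3/3
(1,7)B 2/2
(2,1)B 5/5
(2,2)B 6/6
(2,4)B 5/5
(2,5)B 7/7
(2,6)B 5/5
(3,1)B 5/5
(3,2)B 6/6
(3,4)B 6/6
(3,5)B 8/8
(3,6)B 5/5
(4,1)B 4/5
(4,2)B 6/7
(4,3)B 6/7
(4,4)B 6/7
(4,5)B 7/8
(4,6)B 5/6
(5,1)A 2/5
(5,2)B 4/8
(5,3)B 4/7
(5,4)A 1/6
(5,5)B 4/6
(5,6)B 4/6
(5,7)A 1/4
(6,1)A 2/3
(6,2)A 3/5
(6,3)A 2/4
(6,6)A 1/4
(6,7)B 1/3
The smallest same-type fraction is 1/6 at (5,4), which reduces to 1/6. Any threshold above that leaves this particle unsatisfied.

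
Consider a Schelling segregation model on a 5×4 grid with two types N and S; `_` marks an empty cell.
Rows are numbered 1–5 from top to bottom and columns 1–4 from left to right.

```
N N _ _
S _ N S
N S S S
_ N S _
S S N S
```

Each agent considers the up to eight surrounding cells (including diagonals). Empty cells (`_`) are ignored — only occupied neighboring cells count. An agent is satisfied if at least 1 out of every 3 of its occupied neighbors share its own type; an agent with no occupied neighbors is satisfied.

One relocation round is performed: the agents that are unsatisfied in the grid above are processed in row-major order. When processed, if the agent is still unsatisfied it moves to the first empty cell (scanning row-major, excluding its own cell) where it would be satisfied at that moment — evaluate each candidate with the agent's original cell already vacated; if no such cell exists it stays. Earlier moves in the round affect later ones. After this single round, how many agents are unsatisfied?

Initially unsatisfied (in order): (2,1), (2,3), (4,2), (5,3).
  (2,1) → (1,3).
  (2,3) → (2,1).
  (4,2) → (2,2).
  (5,3): no empty cell satisfies it; stays.
Resulting grid:
N N S _
N N _ S
N S S S
_ _ S _
S S N S
Unsatisfied now: (5,3).

1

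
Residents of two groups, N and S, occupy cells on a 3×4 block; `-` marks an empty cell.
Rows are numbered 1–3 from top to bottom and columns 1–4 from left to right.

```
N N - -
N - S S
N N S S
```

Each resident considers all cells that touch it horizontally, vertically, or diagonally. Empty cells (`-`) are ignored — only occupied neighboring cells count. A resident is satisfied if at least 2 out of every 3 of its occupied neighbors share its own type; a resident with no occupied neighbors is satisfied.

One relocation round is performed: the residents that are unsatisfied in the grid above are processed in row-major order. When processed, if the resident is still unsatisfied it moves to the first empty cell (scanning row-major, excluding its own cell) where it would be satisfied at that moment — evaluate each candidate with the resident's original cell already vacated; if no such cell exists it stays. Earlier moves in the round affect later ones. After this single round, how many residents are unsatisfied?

Initially unsatisfied (in order): (2,3), (3,2).
  (2,3) → (1,4).
  (3,2): now satisfied by earlier moves; stays.
Resulting grid:
N N - S
N - - S
N N S S
All satisfied now.

0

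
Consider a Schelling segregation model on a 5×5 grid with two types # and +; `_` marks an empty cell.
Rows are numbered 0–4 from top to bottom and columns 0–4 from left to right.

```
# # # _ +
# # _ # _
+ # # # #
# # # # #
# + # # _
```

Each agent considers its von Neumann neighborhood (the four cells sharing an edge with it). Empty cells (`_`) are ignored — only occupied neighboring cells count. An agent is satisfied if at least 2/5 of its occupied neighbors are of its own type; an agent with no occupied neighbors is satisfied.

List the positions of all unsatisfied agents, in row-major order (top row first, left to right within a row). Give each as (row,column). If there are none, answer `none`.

(2,0), (4,1)

(0,0)# 2/2 satisfied
(0,1)# 3/3 satisfied
(0,2)# 1/1 satisfied
(0,4)+ 0/0 satisfied
(1,0)# 2/3 satisfied
(1,1)# 3/3 satisfied
(1,3)# 1/1 satisfied
(2,0)+ 0/3 not
(2,1)# 3/4 satisfied
(2,2)# 3/3 satisfied
(2,3)# 4/4 satisfied
(2,4)# 2/2 satisfied
(3,0)# 2/3 satisfied
(3,1)# 3/4 satisfied
(3,2)# 4/4 satisfied
(3,3)# 4/4 satisfied
(3,4)# 2/2 satisfied
(4,0)# 1/2 satisfied
(4,1)+ 0/3 not
(4,2)# 2/3 satisfied
(4,3)# 2/2 satisfied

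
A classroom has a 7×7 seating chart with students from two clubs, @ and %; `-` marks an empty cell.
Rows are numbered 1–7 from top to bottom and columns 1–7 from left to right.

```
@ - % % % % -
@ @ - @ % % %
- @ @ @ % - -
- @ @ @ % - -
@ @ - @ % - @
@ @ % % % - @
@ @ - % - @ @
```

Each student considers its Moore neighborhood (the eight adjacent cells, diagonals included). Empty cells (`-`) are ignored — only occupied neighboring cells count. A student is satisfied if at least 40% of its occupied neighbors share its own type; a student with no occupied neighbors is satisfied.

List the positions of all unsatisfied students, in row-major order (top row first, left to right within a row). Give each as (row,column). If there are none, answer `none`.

(1,1)@ 2/2 ✓
(1,3)% 1/3 ✗
(1,4)% 3/4 ✓
(1,5)% 4/5 ✓
(1,6)% 4/4 ✓
(2,1)@ 3/3 ✓
(2,2)@ 4/5 ✓
(2,4)@ 2/7 ✗
(2,5)% 5/7 ✓
(2,6)% 5/5 ✓
(2,7)% 2/2 ✓
(3,2)@ 5/5 ✓
(3,3)@ 7/7 ✓
(3,4)@ 4/7 ✓
(3,5)% 3/6 ✓
(4,2)@ 5/5 ✓
(4,3)@ 7/7 ✓
(4,4)@ 4/7 ✓
(4,5)% 2/5 ✓
(5,1)@ 4/4 ✓
(5,2)@ 5/6 ✓
(5,4)@ 2/7 ✗
(5,5)% 3/5 ✓
(5,7)@ 1/1 ✓
(6,1)@ 5/5 ✓
(6,2)@ 5/6 ✓
(6,3)% 2/6 ✗
(6,4)% 4/5 ✓
(6,5)% 3/5 ✓
(6,7)@ 3/3 ✓
(7,1)@ 3/3 ✓
(7,2)@ 3/4 ✓
(7,4)% 3/3 ✓
(7,6)@ 2/3 ✓
(7,7)@ 2/2 ✓

(1,3), (2,4), (5,4), (6,3)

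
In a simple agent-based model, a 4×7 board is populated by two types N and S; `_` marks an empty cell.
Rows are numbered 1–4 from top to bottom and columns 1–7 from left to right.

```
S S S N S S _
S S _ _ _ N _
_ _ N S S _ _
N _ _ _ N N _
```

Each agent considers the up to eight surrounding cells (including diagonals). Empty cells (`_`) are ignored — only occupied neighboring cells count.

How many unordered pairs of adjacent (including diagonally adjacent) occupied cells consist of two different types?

Scan each occupied cell's neighbors to the right and below (and the two forward diagonals) so each pair is counted once.
Row 1: S(1,1)–S(1,2)= S(1,1)–S(2,1)= S(1,1)–S(2,2)= S(1,2)–S(1,3)= S(1,2)–S(2,2)= S(1,2)–S(2,1)= S(1,3)–N(1,4)≠ S(1,3)–S(2,2)= N(1,4)–S(1,5)≠ S(1,5)–S(1,6)= S(1,5)–N(2,6)≠ S(1,6)–N(2,6)≠  → 4/12 unlike.
Row 2: S(2,1)–S(2,2)= S(2,2)–N(3,3)≠ N(2,6)–S(3,5)≠  → 2/3 unlike.
Row 3: N(3,3)–S(3,4)≠ S(3,4)–S(3,5)= S(3,4)–N(4,5)≠ S(3,5)–N(4,5)≠ S(3,5)–N(4,6)≠  → 4/5 unlike.
Row 4: N(4,5)–N(4,6)=  → 0/1 unlike.
Total adjacent occupied pairs: 21; unlike-type pairs: 10.

10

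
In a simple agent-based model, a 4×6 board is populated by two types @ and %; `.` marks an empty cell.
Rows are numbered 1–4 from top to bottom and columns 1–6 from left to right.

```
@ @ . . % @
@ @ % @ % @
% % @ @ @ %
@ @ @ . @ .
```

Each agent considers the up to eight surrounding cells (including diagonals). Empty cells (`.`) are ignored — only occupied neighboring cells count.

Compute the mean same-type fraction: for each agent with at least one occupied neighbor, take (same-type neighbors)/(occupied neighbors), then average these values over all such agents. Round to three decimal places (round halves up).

0.500

(1,1)@ 3/3
(1,2)@ 3/4
(1,5)% 1/4
(1,6)@ 1/3
(2,1)@ 3/5
(2,2)@ 4/7
(2,3)% 1/6
(2,4)@ 3/6
(2,5)% 2/7
(2,6)@ 2/5
(3,1)% 1/5
(3,2)% 2/8
(3,3)@ 5/7
(3,4)@ 5/7
(3,5)@ 4/6
(3,6)% 1/4
(4,1)@ 1/3
(4,2)@ 3/5
(4,3)@ 3/4
(4,5)@ 2/3
Sum over 20 agents: 3/3 + 3/4 + 1/4 + 1/3 + 3/5 + 4/7 + 1/6 + 3/6 + 2/7 + 2/5 + 1/5 + 2/8 + 5/7 + 5/7 + 4/6 + 1/4 + 1/3 + 3/5 + 3/4 + 2/3 = 4201/420; mean = 4201/420 ÷ 20 = 4201/8400 = 0.500119… → 0.500.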